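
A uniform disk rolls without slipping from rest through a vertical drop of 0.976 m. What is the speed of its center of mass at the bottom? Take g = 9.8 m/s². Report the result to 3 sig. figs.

v ≈ 3.57 m/s

The moment of inertia is (1/2)MR², giving k ≡ I/(MR²) = 0.5.
Rolling without slipping gives ω = v/R, so the total kinetic energy is ½Mv² + ½Iω² = ½(1+k)Mv² = (3/4)Mv².
Setting Mgh = (3/4)Mv² gives v = √(2gh/(1+k)) = √(2·9.8·0.976/1.5) ≈ 3.57 m/s.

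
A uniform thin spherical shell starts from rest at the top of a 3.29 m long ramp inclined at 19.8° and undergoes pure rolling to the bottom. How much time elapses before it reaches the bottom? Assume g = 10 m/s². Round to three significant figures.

t ≈ 1.80 s

For this body I = (2/3)MR², i.e. k = I/(MR²) = 2/3.
Newton's second law down the slope: Mg sinθ − f = Ma. The torque equation fR = Iα (with α = a/R) gives f = kMa.
Hence a = g sinθ/(1+k) = 10×sin19.8°/1.667 = 2.032 m/s².
Starting from rest, L = ½at², so t = √(2L/a) = √(2×3.29/2.032) ≈ 1.80 s.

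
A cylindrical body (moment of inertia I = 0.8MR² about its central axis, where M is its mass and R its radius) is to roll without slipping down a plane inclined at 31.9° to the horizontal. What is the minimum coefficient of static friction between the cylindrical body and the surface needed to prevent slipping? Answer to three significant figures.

μ_min ≈ 0.277

The moment of inertia is 0.8MR², giving k ≡ I/(MR²) = 0.8.
Translational: Mg sinθ − f = Ma. Rotational about the CM: fR = Iα = kMRa, so f = kMa.
These give a = g sinθ/(1+k) and the required friction f = kMg sinθ/(1+k).
The normal force is N = Mg cosθ, so μ_min = f/N = k tanθ/(1+k).
μ_min = 0.8 × tan31.9° / 1.8 ≈ 0.277.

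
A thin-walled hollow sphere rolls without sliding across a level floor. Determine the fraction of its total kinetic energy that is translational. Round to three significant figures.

fraction ≈ 0.600

With I = (2/3)MR², the ratio k = I/(MR²) is 2/3.
Since ω = v/R, the translational part is ½Mv² and the rotational part is ½I(v/R)² = ½kMv²; the total is ½(1+k)Mv².
The translational fraction is therefore 1/(1+k) = 1/1.667 ≈ 0.600.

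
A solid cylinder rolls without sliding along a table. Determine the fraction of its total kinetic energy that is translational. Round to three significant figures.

Here I = (1/2)MR², so the shape factor k = I/(MR²) = 0.5.
Since ω = v/R, the translational part is ½Mv² and the rotational part is ½I(v/R)² = ½kMv²; the total is ½(1+k)Mv².
The translational fraction is therefore 1/(1+k) = 1/1.5 ≈ 0.667.

fraction ≈ 0.667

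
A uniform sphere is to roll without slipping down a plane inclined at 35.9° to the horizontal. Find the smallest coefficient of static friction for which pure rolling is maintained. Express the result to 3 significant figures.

μ_min ≈ 0.207

For this body I = (2/5)MR², i.e. k = I/(MR²) = 0.4.
Along the incline Mg sinθ − f = Ma, and torque about the center fR = Iα = kMR²(a/R) gives f = kMa.
These give a = g sinθ/(1+k) and the required friction f = kMg sinθ/(1+k).
With N = Mg cosθ, the no-slip condition f ≤ μN gives μ_min = f/N = k tanθ/(1+k).
μ_min = 0.4 × tan35.9° / 1.4 ≈ 0.207.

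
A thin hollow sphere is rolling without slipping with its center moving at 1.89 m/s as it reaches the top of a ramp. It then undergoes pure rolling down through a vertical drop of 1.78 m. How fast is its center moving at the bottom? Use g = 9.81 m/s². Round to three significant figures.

v ≈ 4.95 m/s

Here I = (2/3)MR², so the shape factor k = I/(MR²) = 2/3.
Rolling without slipping gives ω = v/R, so the total kinetic energy is ½Mv² + ½Iω² = ½(1+k)Mv² = (5/6)Mv².
Conserving energy between top and bottom: (5/6)Mv² = (5/6)Mv₀² + Mgh, hence v² = v₀² + 2gh/(1+k).
v = √(1.89² + 2×9.81×1.78/1.667) = √24.53 ≈ 4.95 m/s.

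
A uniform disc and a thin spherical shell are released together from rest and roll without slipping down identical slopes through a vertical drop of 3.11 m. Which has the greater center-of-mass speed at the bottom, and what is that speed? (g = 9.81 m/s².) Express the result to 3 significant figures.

For rolling without slipping, Mgh = ½(1+k)Mv² where k = I/(MR²), so v = √(2gh/(1+k)).
Uniform disc: k = 0.5, giving v = √(2×9.81×3.11/1.5) = 6.378 m/s.
Thin spherical shell: k = 2/3, giving v = √(2×9.81×3.11/1.667) = 6.051 m/s.
The smaller k wins: the uniform disc, at ≈ 6.38 m/s.

the uniform disc, at v ≈ 6.38 m/s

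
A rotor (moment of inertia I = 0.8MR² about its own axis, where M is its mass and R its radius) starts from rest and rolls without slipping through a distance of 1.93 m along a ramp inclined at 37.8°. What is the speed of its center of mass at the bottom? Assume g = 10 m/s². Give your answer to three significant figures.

Here I = 0.8MR², so the shape factor k = I/(MR²) = 0.8.
Since it rolls without slipping, ω = v/R and KE = ½Mv² + ½Iω² = ½(1+k)Mv² = (9/10)Mv².
The vertical drop is h = L sinθ = 1.93 × sin37.8° = 1.183 m.
Setting Mgh = (9/10)Mv² gives v = √(2gh/(1+k)) = √(2·10·1.183/1.8) ≈ 3.63 m/s.

v ≈ 3.63 m/s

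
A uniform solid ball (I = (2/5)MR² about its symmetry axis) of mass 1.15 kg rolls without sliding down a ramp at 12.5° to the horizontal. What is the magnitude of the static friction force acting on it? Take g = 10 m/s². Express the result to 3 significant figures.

Here I = (2/5)MR², so the shape factor k = I/(MR²) = 0.4.
Translational: Mg sinθ − f = Ma. Rotational about the CM: fR = Iα = kMRa, so f = kMa.
Combining, a = g sinθ/(1+k) and f = kMa = kMg sinθ/(1+k).
f = 0.4 × 1.15 × 10 × sin12.5° / 1.4 ≈ 0.711 N.

f ≈ 0.711 N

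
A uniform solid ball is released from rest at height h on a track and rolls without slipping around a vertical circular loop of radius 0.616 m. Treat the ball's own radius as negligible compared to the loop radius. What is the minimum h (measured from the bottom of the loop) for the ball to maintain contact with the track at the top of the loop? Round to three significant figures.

For this body I = (2/5)MR², i.e. k = I/(MR²) = 0.4.
At the top of the loop, the minimum-contact condition is Mg = Mv_top²/r, so v_top² = gr.
With ω = v/R, the kinetic energy at speed v is ½(1+k)Mv² = (7/10)Mv².
Energy conservation from release (height h) to the top (height 2r): Mgh = Mg(2r) + (7/10)M·gr.
Thus h_min = 2r + (1+k)r/2 = r(2 + 1.4/2) = 0.616 × 2.7 ≈ 1.66 m.

h_min ≈ 1.66 m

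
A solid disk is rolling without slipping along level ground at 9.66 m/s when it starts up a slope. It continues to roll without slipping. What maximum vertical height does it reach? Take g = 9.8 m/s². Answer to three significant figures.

h ≈ 7.14 m

For this body I = (1/2)MR², i.e. k = I/(MR²) = 0.5.
Rolling without slipping gives ω = v/R, so the total kinetic energy is ½Mv² + ½Iω² = ½(1+k)Mv² = (3/4)Mv².
All of this converts to potential energy at the highest point: (3/4)Mv₀² = Mgh.
Thus h = (1+k)v₀²/(2g) = 1.5 × 9.66² / (2 × 9.8) ≈ 7.14 m.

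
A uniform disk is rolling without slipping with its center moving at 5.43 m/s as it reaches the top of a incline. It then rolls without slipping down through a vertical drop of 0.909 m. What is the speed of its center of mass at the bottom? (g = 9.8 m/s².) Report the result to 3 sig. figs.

v ≈ 6.43 m/s

With I = (1/2)MR², the ratio k = I/(MR²) is 0.5.
The rolling condition ω = v/R makes the rotational term ½I(v/R)² = ½kMv², so KE_total = ½(1+k)Mv² = (3/4)Mv².
Energy conservation: (3/4)Mv₀² + Mgh = (3/4)Mv², so v² = v₀² + 2gh/(1+k).
v = √(5.43² + 2×9.8×0.909/1.5) = √41.36 ≈ 6.43 m/s.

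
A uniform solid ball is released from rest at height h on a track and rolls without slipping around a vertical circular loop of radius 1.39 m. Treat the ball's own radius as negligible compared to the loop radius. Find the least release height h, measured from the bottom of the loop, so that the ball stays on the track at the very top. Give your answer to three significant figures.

The moment of inertia is (2/5)MR², giving k ≡ I/(MR²) = 0.4.
At the top, contact is just lost when gravity alone supplies the centripetal force: Mg = Mv_top²/r, i.e. v_top² = gr.
With ω = v/R, the kinetic energy at speed v is ½(1+k)Mv² = (7/10)Mv².
Energy conservation from release (height h) to the top (height 2r): Mgh = Mg(2r) + (7/10)M·gr.
Thus h_min = 2r + (1+k)r/2 = r(2 + 1.4/2) = 1.39 × 2.7 ≈ 3.75 m.

h_min ≈ 3.75 m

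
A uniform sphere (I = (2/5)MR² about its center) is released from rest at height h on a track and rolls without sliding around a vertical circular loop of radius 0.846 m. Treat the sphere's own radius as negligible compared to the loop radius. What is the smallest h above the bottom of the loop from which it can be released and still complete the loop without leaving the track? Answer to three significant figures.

h_min ≈ 2.28 m

The moment of inertia is (2/5)MR², giving k ≡ I/(MR²) = 0.4.
At the top of the loop, the minimum-contact condition is Mg = Mv_top²/r, so v_top² = gr.
With ω = v/R, the kinetic energy at speed v is ½(1+k)Mv² = (7/10)Mv².
Energy conservation from release (height h) to the top (height 2r): Mgh = Mg(2r) + (7/10)M·gr.
Thus h_min = 2r + (1+k)r/2 = r(2 + 1.4/2) = 0.846 × 2.7 ≈ 2.28 m.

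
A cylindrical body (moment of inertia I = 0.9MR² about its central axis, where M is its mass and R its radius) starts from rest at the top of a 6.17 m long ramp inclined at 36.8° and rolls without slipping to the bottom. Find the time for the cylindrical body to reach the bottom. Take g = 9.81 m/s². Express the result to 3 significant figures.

t ≈ 2.00 s

Here I = 0.9MR², so the shape factor k = I/(MR²) = 0.9.
Translational: Mg sinθ − f = Ma. Rotational about the CM: fR = Iα = kMRa, so f = kMa.
Hence a = g sinθ/(1+k) = 9.81×sin36.8°/1.9 = 3.093 m/s².
With constant a from rest, t = √(2L/a) = √(2·6.17/3.093) ≈ 2.00 s.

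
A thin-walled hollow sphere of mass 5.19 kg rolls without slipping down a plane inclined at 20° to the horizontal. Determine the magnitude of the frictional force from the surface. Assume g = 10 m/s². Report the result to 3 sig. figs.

For this body I = (2/3)MR², i.e. k = I/(MR²) = 2/3.
Newton's second law down the slope: Mg sinθ − f = Ma. The torque equation fR = Iα (with α = a/R) gives f = kMa.
Combining, a = g sinθ/(1+k) and f = kMa = kMg sinθ/(1+k).
f = (2/3) × 5.19 × 10 × sin20° / 1.667 ≈ 7.10 N.

f ≈ 7.10 N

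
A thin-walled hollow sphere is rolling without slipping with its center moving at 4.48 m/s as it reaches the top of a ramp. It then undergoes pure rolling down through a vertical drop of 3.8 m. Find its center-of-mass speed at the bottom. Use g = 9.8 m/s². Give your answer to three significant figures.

v ≈ 8.05 m/s

The moment of inertia is (2/3)MR², giving k ≡ I/(MR²) = 2/3.
The rolling condition ω = v/R makes the rotational term ½I(v/R)² = ½kMv², so KE_total = ½(1+k)Mv² = (5/6)Mv².
Conserving energy between top and bottom: (5/6)Mv² = (5/6)Mv₀² + Mgh, hence v² = v₀² + 2gh/(1+k).
v = √(4.48² + 2×9.8×3.8/1.667) = √64.76 ≈ 8.05 m/s.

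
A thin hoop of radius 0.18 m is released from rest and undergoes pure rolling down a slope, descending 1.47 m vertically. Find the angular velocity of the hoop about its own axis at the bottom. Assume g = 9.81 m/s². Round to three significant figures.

For this body I = MR², i.e. k = I/(MR²) = 1.
Rolling without slipping gives ω = v/R, so the total kinetic energy is ½Mv² + ½Iω² = ½(1+k)Mv² = Mv².
Energy conservation Mgh = ½(1+k)Mv² gives v = √(2gh/(1+k)) = √(2 × 9.81 × 1.47 / 2) = 3.797 m/s.
The angular speed follows from ω = v/R = 3.797/0.18 ≈ 21.1 rad/s.

ω ≈ 21.1 rad/s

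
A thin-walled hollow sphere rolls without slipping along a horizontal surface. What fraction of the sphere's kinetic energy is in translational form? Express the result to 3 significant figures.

fraction ≈ 0.600

For this body I = (2/3)MR², i.e. k = I/(MR²) = 2/3.
With ω = v/R, KE_trans = ½Mv² and KE_rot = ½Iω² = ½kMv², so KE_total = ½(1+k)Mv².
The translational fraction is therefore 1/(1+k) = 1/1.667 ≈ 0.600.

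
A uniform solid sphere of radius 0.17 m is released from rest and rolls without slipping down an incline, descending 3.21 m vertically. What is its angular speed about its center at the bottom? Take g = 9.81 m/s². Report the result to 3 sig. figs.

ω ≈ 39.5 rad/s

The moment of inertia is (2/5)MR², giving k ≡ I/(MR²) = 0.4.
Pure rolling means v = ωR; then KE = ½Mv² + ½I(v/R)² = ½(1+k)Mv² = (7/10)Mv².
Energy conservation Mgh = ½(1+k)Mv² gives v = √(2gh/(1+k)) = √(2 × 9.81 × 3.21 / 1.4) = 6.707 m/s.
The angular speed follows from ω = v/R = 6.707/0.17 ≈ 39.5 rad/s.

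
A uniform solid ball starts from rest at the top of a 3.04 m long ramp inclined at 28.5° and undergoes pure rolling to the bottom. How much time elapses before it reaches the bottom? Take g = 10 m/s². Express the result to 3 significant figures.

t ≈ 1.34 s

With I = (2/5)MR², the ratio k = I/(MR²) is 0.4.
Newton's second law down the slope: Mg sinθ − f = Ma. The torque equation fR = Iα (with α = a/R) gives f = kMa.
Hence a = g sinθ/(1+k) = 10×sin28.5°/1.4 = 3.408 m/s².
With constant a from rest, t = √(2L/a) = √(2·3.04/3.408) ≈ 1.34 s.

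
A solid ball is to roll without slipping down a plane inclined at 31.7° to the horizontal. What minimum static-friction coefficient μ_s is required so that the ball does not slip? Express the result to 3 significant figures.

μ_min ≈ 0.176

Here I = (2/5)MR², so the shape factor k = I/(MR²) = 0.4.
Translational: Mg sinθ − f = Ma. Rotational about the CM: fR = Iα = kMRa, so f = kMa.
These give a = g sinθ/(1+k) and the required friction f = kMg sinθ/(1+k).
The normal force is N = Mg cosθ, so μ_min = f/N = k tanθ/(1+k).
μ_min = 0.4 × tan31.7° / 1.4 ≈ 0.176.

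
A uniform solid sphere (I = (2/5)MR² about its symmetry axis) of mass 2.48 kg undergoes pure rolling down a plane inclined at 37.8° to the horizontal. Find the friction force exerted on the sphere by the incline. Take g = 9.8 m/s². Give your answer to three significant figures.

f ≈ 4.26 N

For this body I = (2/5)MR², i.e. k = I/(MR²) = 0.4.
Along the incline Mg sinθ − f = Ma, and torque about the center fR = Iα = kMR²(a/R) gives f = kMa.
Combining, a = g sinθ/(1+k) and f = kMa = kMg sinθ/(1+k).
f = 0.4 × 2.48 × 9.8 × sin37.8° / 1.4 ≈ 4.26 N.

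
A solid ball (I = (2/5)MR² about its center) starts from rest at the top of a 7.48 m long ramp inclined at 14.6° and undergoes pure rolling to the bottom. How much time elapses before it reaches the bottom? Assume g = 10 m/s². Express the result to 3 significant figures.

t ≈ 2.88 s

Here I = (2/5)MR², so the shape factor k = I/(MR²) = 0.4.
Translational: Mg sinθ − f = Ma. Rotational about the CM: fR = Iα = kMRa, so f = kMa.
Hence a = g sinθ/(1+k) = 10×sin14.6°/1.4 = 1.8 m/s².
Starting from rest, L = ½at², so t = √(2L/a) = √(2×7.48/1.8) ≈ 2.88 s.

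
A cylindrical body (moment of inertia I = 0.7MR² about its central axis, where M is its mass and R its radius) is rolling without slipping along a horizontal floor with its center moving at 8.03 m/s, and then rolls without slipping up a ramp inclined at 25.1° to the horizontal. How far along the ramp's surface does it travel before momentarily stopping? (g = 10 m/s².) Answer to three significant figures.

d ≈ 12.9 m

With I = 0.7MR², the ratio k = I/(MR²) is 0.7.
Pure rolling means v = ωR; then KE = ½Mv² + ½I(v/R)² = ½(1+k)Mv² = (17/20)Mv².
Setting this equal to Mgh gives the vertical rise h = (1+k)v₀²/(2g) = 1.7×8.03²/(2×10) = 5.481 m.
The distance along the slope is d = h/sinθ = 5.481/sin25.1° ≈ 12.9 m.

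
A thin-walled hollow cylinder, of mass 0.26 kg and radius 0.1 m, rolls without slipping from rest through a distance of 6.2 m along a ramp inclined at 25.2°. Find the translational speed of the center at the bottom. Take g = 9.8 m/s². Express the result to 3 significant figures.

v ≈ 5.09 m/s

With I = MR², the ratio k = I/(MR²) is 1.
The rolling condition ω = v/R makes the rotational term ½I(v/R)² = ½kMv², so KE_total = ½(1+k)Mv² = Mv².
The vertical drop is h = L sinθ = 6.2 × sin25.2° = 2.64 m.
Energy conservation: Mgh = Mv², so v = √(2gh/(1+k)) = √(2 × 9.8 × 2.64 / 2) ≈ 5.09 m/s.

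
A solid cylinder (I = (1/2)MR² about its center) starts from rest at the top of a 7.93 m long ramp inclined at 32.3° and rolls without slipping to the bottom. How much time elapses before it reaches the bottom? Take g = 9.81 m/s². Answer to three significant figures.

t ≈ 2.13 s

For this body I = (1/2)MR², i.e. k = I/(MR²) = 0.5.
Along the incline Mg sinθ − f = Ma, and torque about the center fR = Iα = kMR²(a/R) gives f = kMa.
Hence a = g sinθ/(1+k) = 9.81×sin32.3°/1.5 = 3.495 m/s².
With constant a from rest, t = √(2L/a) = √(2·7.93/3.495) ≈ 2.13 s.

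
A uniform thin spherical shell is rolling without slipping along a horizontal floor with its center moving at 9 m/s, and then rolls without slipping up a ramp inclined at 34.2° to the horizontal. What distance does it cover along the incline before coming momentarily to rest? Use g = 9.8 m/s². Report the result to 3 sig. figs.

The moment of inertia is (2/3)MR², giving k ≡ I/(MR²) = 2/3.
The rolling condition ω = v/R makes the rotational term ½I(v/R)² = ½kMv², so KE_total = ½(1+k)Mv² = (5/6)Mv².
Setting this equal to Mgh gives the vertical rise h = (1+k)v₀²/(2g) = 1.667×9²/(2×9.8) = 6.888 m.
Along the incline, d = h/sinθ = 6.888/sin34.2° ≈ 12.3 m.

d ≈ 12.3 m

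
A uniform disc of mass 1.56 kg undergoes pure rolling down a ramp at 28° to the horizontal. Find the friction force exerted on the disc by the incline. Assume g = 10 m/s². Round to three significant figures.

f ≈ 2.44 N

For this body I = (1/2)MR², i.e. k = I/(MR²) = 0.5.
Newton's second law down the slope: Mg sinθ − f = Ma. The torque equation fR = Iα (with α = a/R) gives f = kMa.
Combining, a = g sinθ/(1+k) and f = kMa = kMg sinθ/(1+k).
f = 0.5 × 1.56 × 10 × sin28° / 1.5 ≈ 2.44 N.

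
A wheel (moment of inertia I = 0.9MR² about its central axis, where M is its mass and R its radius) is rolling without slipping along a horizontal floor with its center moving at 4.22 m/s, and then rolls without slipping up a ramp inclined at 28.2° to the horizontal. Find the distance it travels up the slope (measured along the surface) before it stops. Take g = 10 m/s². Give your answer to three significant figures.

d ≈ 3.58 m

For this body I = 0.9MR², i.e. k = I/(MR²) = 0.9.
Rolling without slipping gives ω = v/R, so the total kinetic energy is ½Mv² + ½Iω² = ½(1+k)Mv² = (19/20)Mv².
Setting this equal to Mgh gives the vertical rise h = (1+k)v₀²/(2g) = 1.9×4.22²/(2×10) = 1.692 m.
Along the incline, d = h/sinθ = 1.692/sin28.2° ≈ 3.58 m.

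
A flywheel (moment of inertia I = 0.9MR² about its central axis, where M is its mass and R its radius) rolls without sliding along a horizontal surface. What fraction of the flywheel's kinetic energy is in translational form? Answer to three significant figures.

With I = 0.9MR², the ratio k = I/(MR²) is 0.9.
Since ω = v/R, the translational part is ½Mv² and the rotational part is ½I(v/R)² = ½kMv²; the total is ½(1+k)Mv².
The translational fraction is therefore 1/(1+k) = 1/1.9 ≈ 0.526.

fraction ≈ 0.526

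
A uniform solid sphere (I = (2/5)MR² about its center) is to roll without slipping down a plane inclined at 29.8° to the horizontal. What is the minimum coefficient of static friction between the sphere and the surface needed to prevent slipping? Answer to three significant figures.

With I = (2/5)MR², the ratio k = I/(MR²) is 0.4.
Newton's second law down the slope: Mg sinθ − f = Ma. The torque equation fR = Iα (with α = a/R) gives f = kMa.
These give a = g sinθ/(1+k) and the required friction f = kMg sinθ/(1+k).
With N = Mg cosθ, the no-slip condition f ≤ μN gives μ_min = f/N = k tanθ/(1+k).
μ_min = 0.4 × tan29.8° / 1.4 ≈ 0.164.

μ_min ≈ 0.164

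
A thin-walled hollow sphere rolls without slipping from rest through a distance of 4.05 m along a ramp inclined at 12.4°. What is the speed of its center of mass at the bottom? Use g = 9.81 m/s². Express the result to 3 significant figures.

v ≈ 3.20 m/s

The moment of inertia is (2/3)MR², giving k ≡ I/(MR²) = 2/3.
Since it rolls without slipping, ω = v/R and KE = ½Mv² + ½Iω² = ½(1+k)Mv² = (5/6)Mv².
The vertical drop is h = L sinθ = 4.05 × sin12.4° = 0.8697 m.
Energy conservation: Mgh = (5/6)Mv², so v = √(2gh/(1+k)) = √(2 × 9.81 × 0.8697 / 1.667) ≈ 3.20 m/s.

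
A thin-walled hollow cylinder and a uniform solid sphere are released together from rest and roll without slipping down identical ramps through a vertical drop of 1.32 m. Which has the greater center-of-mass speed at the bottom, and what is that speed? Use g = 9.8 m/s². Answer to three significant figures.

For rolling without slipping, Mgh = ½(1+k)Mv² where k = I/(MR²), so v = √(2gh/(1+k)).
Thin-walled hollow cylinder: k = 1, giving v = √(2×9.8×1.32/2) = 3.597 m/s.
Uniform solid sphere: k = 0.4, giving v = √(2×9.8×1.32/1.4) = 4.299 m/s.
The smaller k wins: the uniform solid sphere, at ≈ 4.30 m/s.

the uniform solid sphere, at v ≈ 4.30 m/s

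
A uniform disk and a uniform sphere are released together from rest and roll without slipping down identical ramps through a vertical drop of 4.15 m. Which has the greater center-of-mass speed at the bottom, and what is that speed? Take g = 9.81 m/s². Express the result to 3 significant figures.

For rolling without slipping, Mgh = ½(1+k)Mv² where k = I/(MR²), so v = √(2gh/(1+k)).
Uniform disk: k = 0.5, giving v = √(2×9.81×4.15/1.5) = 7.368 m/s.
Uniform sphere: k = 0.4, giving v = √(2×9.81×4.15/1.4) = 7.626 m/s.
The smaller k wins: the uniform sphere, at ≈ 7.63 m/s.

the uniform sphere, at v ≈ 7.63 m/s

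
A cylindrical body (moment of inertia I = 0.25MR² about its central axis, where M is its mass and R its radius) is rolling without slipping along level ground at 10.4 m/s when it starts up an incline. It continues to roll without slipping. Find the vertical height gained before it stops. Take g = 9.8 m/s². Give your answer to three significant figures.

For this body I = 0.25MR², i.e. k = I/(MR²) = 0.25.
Pure rolling means v = ωR; then KE = ½Mv² + ½I(v/R)² = ½(1+k)Mv² = (5/8)Mv².
All of this converts to potential energy at the highest point: (5/8)Mv₀² = Mgh.
Thus h = (1+k)v₀²/(2g) = 1.25 × 10.4² / (2 × 9.8) ≈ 6.90 m.

h ≈ 6.90 m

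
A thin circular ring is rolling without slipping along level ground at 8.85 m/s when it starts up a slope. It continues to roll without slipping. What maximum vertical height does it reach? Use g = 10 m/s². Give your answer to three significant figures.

h ≈ 7.83 m

The moment of inertia is MR², giving k ≡ I/(MR²) = 1.
Rolling without slipping gives ω = v/R, so the total kinetic energy is ½Mv² + ½Iω² = ½(1+k)Mv² = Mv².
At the top the kinetic energy is zero, so Mv₀² = Mgh.
Thus h = (1+k)v₀²/(2g) = 2 × 8.85² / (2 × 10) ≈ 7.83 m.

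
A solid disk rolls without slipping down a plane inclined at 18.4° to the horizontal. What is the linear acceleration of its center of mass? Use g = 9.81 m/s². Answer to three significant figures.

a ≈ 2.06 m/s²

For this body I = (1/2)MR², i.e. k = I/(MR²) = 0.5.
Along the incline Mg sinθ − f = Ma, and torque about the center fR = Iα = kMR²(a/R) gives f = kMa.
Eliminating f: Mg sinθ = (1+k)Ma, so a = g sinθ/(1+k) = 9.81 × sin18.4° / 1.5 ≈ 2.06 m/s².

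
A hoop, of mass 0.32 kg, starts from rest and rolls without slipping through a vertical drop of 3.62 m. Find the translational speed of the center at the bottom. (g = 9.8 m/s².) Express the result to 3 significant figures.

v ≈ 5.96 m/s

With I = MR², the ratio k = I/(MR²) is 1.
Pure rolling means v = ωR; then KE = ½Mv² + ½I(v/R)² = ½(1+k)Mv² = Mv².
Energy conservation: Mgh = Mv², so v = √(2gh/(1+k)) = √(2 × 9.8 × 3.62 / 2) ≈ 5.96 m/s.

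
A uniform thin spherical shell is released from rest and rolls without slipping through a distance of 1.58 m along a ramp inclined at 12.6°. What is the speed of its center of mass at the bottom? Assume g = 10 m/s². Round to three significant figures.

For this body I = (2/3)MR², i.e. k = I/(MR²) = 2/3.
Rolling without slipping gives ω = v/R, so the total kinetic energy is ½Mv² + ½Iω² = ½(1+k)Mv² = (5/6)Mv².
The vertical drop is h = L sinθ = 1.58 × sin12.6° = 0.3447 m.
Setting Mgh = (5/6)Mv² gives v = √(2gh/(1+k)) = √(2·10·0.3447/1.667) ≈ 2.03 m/s.

v ≈ 2.03 m/s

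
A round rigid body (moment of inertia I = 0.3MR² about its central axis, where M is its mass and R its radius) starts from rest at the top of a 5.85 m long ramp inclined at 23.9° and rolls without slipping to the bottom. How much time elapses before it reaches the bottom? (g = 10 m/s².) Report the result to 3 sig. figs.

t ≈ 1.94 s

Here I = 0.3MR², so the shape factor k = I/(MR²) = 0.3.
Translational: Mg sinθ − f = Ma. Rotational about the CM: fR = Iα = kMRa, so f = kMa.
Hence a = g sinθ/(1+k) = 10×sin23.9°/1.3 = 3.116 m/s².
With constant a from rest, t = √(2L/a) = √(2·5.85/3.116) ≈ 1.94 s.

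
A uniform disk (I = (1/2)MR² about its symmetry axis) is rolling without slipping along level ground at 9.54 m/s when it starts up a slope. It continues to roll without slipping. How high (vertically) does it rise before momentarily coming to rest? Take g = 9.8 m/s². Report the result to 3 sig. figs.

For this body I = (1/2)MR², i.e. k = I/(MR²) = 0.5.
The rolling condition ω = v/R makes the rotational term ½I(v/R)² = ½kMv², so KE_total = ½(1+k)Mv² = (3/4)Mv².
All of this converts to potential energy at the highest point: (3/4)Mv₀² = Mgh.
Thus h = (1+k)v₀²/(2g) = 1.5 × 9.54² / (2 × 9.8) ≈ 6.97 m.

h ≈ 6.97 m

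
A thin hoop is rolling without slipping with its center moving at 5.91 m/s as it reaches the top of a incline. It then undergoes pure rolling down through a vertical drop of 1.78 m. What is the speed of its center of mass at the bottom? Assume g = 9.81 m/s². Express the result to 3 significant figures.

For this body I = MR², i.e. k = I/(MR²) = 1.
Pure rolling means v = ωR; then KE = ½Mv² + ½I(v/R)² = ½(1+k)Mv² = Mv².
Energy conservation: Mv₀² + Mgh = Mv², so v² = v₀² + 2gh/(1+k).
v = √(5.91² + 2×9.81×1.78/2) = √52.39 ≈ 7.24 m/s.

v ≈ 7.24 m/s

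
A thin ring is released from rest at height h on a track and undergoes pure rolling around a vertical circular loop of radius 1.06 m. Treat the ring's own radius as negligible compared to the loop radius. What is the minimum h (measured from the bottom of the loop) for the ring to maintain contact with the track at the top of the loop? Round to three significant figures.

h_min ≈ 3.18 m

For this body I = MR², i.e. k = I/(MR²) = 1.
At the top of the loop, the minimum-contact condition is Mg = Mv_top²/r, so v_top² = gr.
With ω = v/R, the kinetic energy at speed v is ½(1+k)Mv² = Mv².
Energy conservation from release (height h) to the top (height 2r): Mgh = Mg(2r) + M·gr.
Thus h_min = 2r + (1+k)r/2 = r(2 + 2/2) = 1.06 × 3 ≈ 3.18 m.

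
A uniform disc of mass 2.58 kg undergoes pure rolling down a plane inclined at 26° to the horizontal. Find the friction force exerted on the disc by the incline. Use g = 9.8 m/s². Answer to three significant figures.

The moment of inertia is (1/2)MR², giving k ≡ I/(MR²) = 0.5.
Translational: Mg sinθ − f = Ma. Rotational about the CM: fR = Iα = kMRa, so f = kMa.
Combining, a = g sinθ/(1+k) and f = kMa = kMg sinθ/(1+k).
f = 0.5 × 2.58 × 9.8 × sin26° / 1.5 ≈ 3.69 N.

f ≈ 3.69 N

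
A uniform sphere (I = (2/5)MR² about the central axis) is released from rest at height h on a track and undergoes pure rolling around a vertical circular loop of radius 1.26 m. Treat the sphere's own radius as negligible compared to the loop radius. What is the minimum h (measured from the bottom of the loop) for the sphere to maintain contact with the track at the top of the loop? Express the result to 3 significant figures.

Here I = (2/5)MR², so the shape factor k = I/(MR²) = 0.4.
At the top, contact is just lost when gravity alone supplies the centripetal force: Mg = Mv_top²/r, i.e. v_top² = gr.
With ω = v/R, the kinetic energy at speed v is ½(1+k)Mv² = (7/10)Mv².
Energy conservation from release (height h) to the top (height 2r): Mgh = Mg(2r) + (7/10)M·gr.
Thus h_min = 2r + (1+k)r/2 = r(2 + 1.4/2) = 1.26 × 2.7 ≈ 3.40 m.

h_min ≈ 3.40 m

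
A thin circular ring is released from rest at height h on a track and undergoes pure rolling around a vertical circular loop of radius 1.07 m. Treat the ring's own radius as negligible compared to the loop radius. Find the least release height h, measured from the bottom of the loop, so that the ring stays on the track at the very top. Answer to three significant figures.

h_min ≈ 3.21 m

The moment of inertia is MR², giving k ≡ I/(MR²) = 1.
At the top of the loop, the minimum-contact condition is Mg = Mv_top²/r, so v_top² = gr.
With ω = v/R, the kinetic energy at speed v is ½(1+k)Mv² = Mv².
Energy conservation from release (height h) to the top (height 2r): Mgh = Mg(2r) + M·gr.
Thus h_min = 2r + (1+k)r/2 = r(2 + 2/2) = 1.07 × 3 ≈ 3.21 m.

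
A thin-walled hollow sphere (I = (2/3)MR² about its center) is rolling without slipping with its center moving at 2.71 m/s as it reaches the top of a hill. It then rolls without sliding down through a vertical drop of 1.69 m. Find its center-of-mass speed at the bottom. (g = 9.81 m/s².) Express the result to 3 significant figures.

v ≈ 5.22 m/s

Here I = (2/3)MR², so the shape factor k = I/(MR²) = 2/3.
Pure rolling means v = ωR; then KE = ½Mv² + ½I(v/R)² = ½(1+k)Mv² = (5/6)Mv².
Energy conservation: (5/6)Mv₀² + Mgh = (5/6)Mv², so v² = v₀² + 2gh/(1+k).
v = √(2.71² + 2×9.81×1.69/1.667) = √27.24 ≈ 5.22 m/s.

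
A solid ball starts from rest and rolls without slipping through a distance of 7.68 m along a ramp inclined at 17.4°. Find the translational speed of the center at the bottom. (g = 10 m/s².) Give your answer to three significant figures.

v ≈ 5.73 m/s

With I = (2/5)MR², the ratio k = I/(MR²) is 0.4.
Rolling without slipping gives ω = v/R, so the total kinetic energy is ½Mv² + ½Iω² = ½(1+k)Mv² = (7/10)Mv².
The vertical drop is h = L sinθ = 7.68 × sin17.4° = 2.297 m.
Setting Mgh = (7/10)Mv² gives v = √(2gh/(1+k)) = √(2·10·2.297/1.4) ≈ 5.73 m/s.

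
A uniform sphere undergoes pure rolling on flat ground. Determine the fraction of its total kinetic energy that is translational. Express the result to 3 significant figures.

Here I = (2/5)MR², so the shape factor k = I/(MR²) = 0.4.
With ω = v/R, KE_trans = ½Mv² and KE_rot = ½Iω² = ½kMv², so KE_total = ½(1+k)Mv².
The translational fraction is therefore 1/(1+k) = 1/1.4 ≈ 0.714.

fraction ≈ 0.714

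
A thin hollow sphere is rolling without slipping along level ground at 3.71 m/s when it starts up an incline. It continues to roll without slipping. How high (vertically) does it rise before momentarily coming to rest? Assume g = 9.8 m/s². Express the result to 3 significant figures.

With I = (2/3)MR², the ratio k = I/(MR²) is 2/3.
The rolling condition ω = v/R makes the rotational term ½I(v/R)² = ½kMv², so KE_total = ½(1+k)Mv² = (5/6)Mv².
At the top the kinetic energy is zero, so (5/6)Mv₀² = Mgh.
Thus h = (1+k)v₀²/(2g) = 1.667 × 3.71² / (2 × 9.8) ≈ 1.17 m.

h ≈ 1.17 m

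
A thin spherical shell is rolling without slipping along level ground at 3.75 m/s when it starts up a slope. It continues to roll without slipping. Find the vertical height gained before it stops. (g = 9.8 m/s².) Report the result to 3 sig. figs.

Here I = (2/3)MR², so the shape factor k = I/(MR²) = 2/3.
Pure rolling means v = ωR; then KE = ½Mv² + ½I(v/R)² = ½(1+k)Mv² = (5/6)Mv².
All of this converts to potential energy at the highest point: (5/6)Mv₀² = Mgh.
Thus h = (1+k)v₀²/(2g) = 1.667 × 3.75² / (2 × 9.8) ≈ 1.20 m.

h ≈ 1.20 m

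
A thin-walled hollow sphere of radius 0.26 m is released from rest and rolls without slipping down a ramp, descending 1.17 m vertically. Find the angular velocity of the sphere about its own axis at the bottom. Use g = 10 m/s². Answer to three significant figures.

The moment of inertia is (2/3)MR², giving k ≡ I/(MR²) = 2/3.
Since it rolls without slipping, ω = v/R and KE = ½Mv² + ½Iω² = ½(1+k)Mv² = (5/6)Mv².
Energy conservation Mgh = ½(1+k)Mv² gives v = √(2gh/(1+k)) = √(2 × 10 × 1.17 / 1.667) = 3.747 m/s.
Then ω = v/R = 3.747 / 0.26 ≈ 14.4 rad/s.

ω ≈ 14.4 rad/s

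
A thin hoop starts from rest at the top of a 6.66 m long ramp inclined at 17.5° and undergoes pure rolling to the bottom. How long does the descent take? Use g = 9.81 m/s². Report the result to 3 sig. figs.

For this body I = MR², i.e. k = I/(MR²) = 1.
Along the incline Mg sinθ − f = Ma, and torque about the center fR = Iα = kMR²(a/R) gives f = kMa.
Hence a = g sinθ/(1+k) = 9.81×sin17.5°/2 = 1.475 m/s².
Starting from rest, L = ½at², so t = √(2L/a) = √(2×6.66/1.475) ≈ 3.01 s.

t ≈ 3.01 s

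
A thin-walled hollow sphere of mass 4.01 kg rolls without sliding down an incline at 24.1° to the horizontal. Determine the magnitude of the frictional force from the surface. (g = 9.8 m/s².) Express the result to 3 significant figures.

With I = (2/3)MR², the ratio k = I/(MR²) is 2/3.
Along the incline Mg sinθ − f = Ma, and torque about the center fR = Iα = kMR²(a/R) gives f = kMa.
Combining, a = g sinθ/(1+k) and f = kMa = kMg sinθ/(1+k).
f = (2/3) × 4.01 × 9.8 × sin24.1° / 1.667 ≈ 6.42 N.

f ≈ 6.42 N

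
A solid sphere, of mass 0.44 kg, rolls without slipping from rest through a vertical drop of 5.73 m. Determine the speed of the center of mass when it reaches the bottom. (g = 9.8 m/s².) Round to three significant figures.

v ≈ 8.96 m/s

With I = (2/5)MR², the ratio k = I/(MR²) is 0.4.
Since it rolls without slipping, ω = v/R and KE = ½Mv² + ½Iω² = ½(1+k)Mv² = (7/10)Mv².
Energy conservation: Mgh = (7/10)Mv², so v = √(2gh/(1+k)) = √(2 × 9.8 × 5.73 / 1.4) ≈ 8.96 m/s.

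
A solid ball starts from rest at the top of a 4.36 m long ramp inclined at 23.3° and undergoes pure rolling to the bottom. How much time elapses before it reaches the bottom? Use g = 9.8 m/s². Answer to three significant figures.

t ≈ 1.77 s

The moment of inertia is (2/5)MR², giving k ≡ I/(MR²) = 0.4.
Translational: Mg sinθ − f = Ma. Rotational about the CM: fR = Iα = kMRa, so f = kMa.
Hence a = g sinθ/(1+k) = 9.8×sin23.3°/1.4 = 2.769 m/s².
With constant a from rest, t = √(2L/a) = √(2·4.36/2.769) ≈ 1.77 s.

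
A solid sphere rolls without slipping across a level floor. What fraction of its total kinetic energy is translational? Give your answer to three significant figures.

For this body I = (2/5)MR², i.e. k = I/(MR²) = 0.4.
With ω = v/R, KE_trans = ½Mv² and KE_rot = ½Iω² = ½kMv², so KE_total = ½(1+k)Mv².
The translational fraction is therefore 1/(1+k) = 1/1.4 ≈ 0.714.

fraction ≈ 0.714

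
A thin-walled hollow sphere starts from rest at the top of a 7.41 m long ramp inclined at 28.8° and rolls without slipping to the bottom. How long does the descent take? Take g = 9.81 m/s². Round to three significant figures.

t ≈ 2.29 s

With I = (2/3)MR², the ratio k = I/(MR²) is 2/3.
Along the incline Mg sinθ − f = Ma, and torque about the center fR = Iα = kMR²(a/R) gives f = kMa.
Hence a = g sinθ/(1+k) = 9.81×sin28.8°/1.667 = 2.836 m/s².
With constant a from rest, t = √(2L/a) = √(2·7.41/2.836) ≈ 2.29 s.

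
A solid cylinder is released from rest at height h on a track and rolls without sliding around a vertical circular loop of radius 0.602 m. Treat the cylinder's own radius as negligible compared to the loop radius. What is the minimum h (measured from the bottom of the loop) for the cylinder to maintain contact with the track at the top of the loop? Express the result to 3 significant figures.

h_min ≈ 1.66 m

Here I = (1/2)MR², so the shape factor k = I/(MR²) = 0.5.
At the top of the loop, the minimum-contact condition is Mg = Mv_top²/r, so v_top² = gr.
With ω = v/R, the kinetic energy at speed v is ½(1+k)Mv² = (3/4)Mv².
Energy conservation from release (height h) to the top (height 2r): Mgh = Mg(2r) + (3/4)M·gr.
Thus h_min = 2r + (1+k)r/2 = r(2 + 1.5/2) = 0.602 × 2.75 ≈ 1.66 m.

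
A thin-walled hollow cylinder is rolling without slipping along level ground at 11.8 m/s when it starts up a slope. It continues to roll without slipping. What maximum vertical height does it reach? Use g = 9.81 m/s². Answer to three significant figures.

h ≈ 14.2 m

With I = MR², the ratio k = I/(MR²) is 1.
Pure rolling means v = ωR; then KE = ½Mv² + ½I(v/R)² = ½(1+k)Mv² = Mv².
All of this converts to potential energy at the highest point: Mv₀² = Mgh.
Thus h = (1+k)v₀²/(2g) = 2 × 11.8² / (2 × 9.81) ≈ 14.2 m.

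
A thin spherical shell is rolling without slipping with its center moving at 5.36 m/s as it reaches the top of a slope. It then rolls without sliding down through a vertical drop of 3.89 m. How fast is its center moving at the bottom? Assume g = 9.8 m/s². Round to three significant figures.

v ≈ 8.63 m/s

With I = (2/3)MR², the ratio k = I/(MR²) is 2/3.
Pure rolling means v = ωR; then KE = ½Mv² + ½I(v/R)² = ½(1+k)Mv² = (5/6)Mv².
Conserving energy between top and bottom: (5/6)Mv² = (5/6)Mv₀² + Mgh, hence v² = v₀² + 2gh/(1+k).
v = √(5.36² + 2×9.8×3.89/1.667) = √74.48 ≈ 8.63 m/s.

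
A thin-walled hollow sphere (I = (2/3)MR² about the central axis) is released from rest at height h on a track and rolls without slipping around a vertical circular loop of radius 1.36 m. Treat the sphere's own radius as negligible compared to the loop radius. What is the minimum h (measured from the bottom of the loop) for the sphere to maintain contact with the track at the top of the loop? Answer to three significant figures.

The moment of inertia is (2/3)MR², giving k ≡ I/(MR²) = 2/3.
At the top, contact is just lost when gravity alone supplies the centripetal force: Mg = Mv_top²/r, i.e. v_top² = gr.
With ω = v/R, the kinetic energy at speed v is ½(1+k)Mv² = (5/6)Mv².
Energy conservation from release (height h) to the top (height 2r): Mgh = Mg(2r) + (5/6)M·gr.
Thus h_min = 2r + (1+k)r/2 = r(2 + 1.667/2) = 1.36 × 2.833 ≈ 3.85 m.

h_min ≈ 3.85 m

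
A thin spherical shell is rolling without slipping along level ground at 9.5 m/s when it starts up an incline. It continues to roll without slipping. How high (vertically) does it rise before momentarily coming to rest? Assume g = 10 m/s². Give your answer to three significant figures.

h ≈ 7.52 m

The moment of inertia is (2/3)MR², giving k ≡ I/(MR²) = 2/3.
Rolling without slipping gives ω = v/R, so the total kinetic energy is ½Mv² + ½Iω² = ½(1+k)Mv² = (5/6)Mv².
All of this converts to potential energy at the highest point: (5/6)Mv₀² = Mgh.
Thus h = (1+k)v₀²/(2g) = 1.667 × 9.5² / (2 × 10) ≈ 7.52 m.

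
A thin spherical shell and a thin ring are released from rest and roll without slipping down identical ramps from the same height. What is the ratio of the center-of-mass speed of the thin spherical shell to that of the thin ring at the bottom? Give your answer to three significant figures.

Each satisfies Mgh = ½(1+k)Mv² with k = I/(MR²), so v ∝ 1/√(1+k).
For the thin spherical shell k = 2/3; for the thin ring k = 1.
v₁/v₂ = √((1+k₂)/(1+k₁)) = √(2/1.667) ≈ 1.10.

v_ratio ≈ 1.10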